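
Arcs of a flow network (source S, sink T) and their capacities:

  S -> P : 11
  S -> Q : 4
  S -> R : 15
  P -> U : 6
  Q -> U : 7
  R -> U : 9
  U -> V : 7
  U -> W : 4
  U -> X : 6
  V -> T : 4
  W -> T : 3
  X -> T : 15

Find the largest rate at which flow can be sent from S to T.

13

Augment S→P→U→V→T: bottleneck 4, flow now 4.
Augment S→P→U→W→T: bottleneck 2, flow now 6.
Augment S→Q→U→W→T: bottleneck 1, flow now 7.
Augment S→Q→U→X→T: bottleneck 3, flow now 10.
Augment S→R→U→X→T: bottleneck 3, flow now 13.
No augmenting path remains; maximum flow = 13.
In the residual graph, reachable from S: {S, P, Q, R, U, V, W}.
Min-cut edges: U→X (6), V→T (4), W→T (3); capacity 6 + 4 + 3 = 13.
This cut is saturated, so no flow can exceed 13.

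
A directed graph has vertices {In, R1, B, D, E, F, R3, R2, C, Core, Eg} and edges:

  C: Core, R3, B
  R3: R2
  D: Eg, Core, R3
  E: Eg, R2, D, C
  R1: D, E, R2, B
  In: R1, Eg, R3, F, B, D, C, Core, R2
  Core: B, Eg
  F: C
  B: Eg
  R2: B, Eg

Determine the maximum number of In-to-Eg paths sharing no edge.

6

Assign every edge capacity 1; by Menger, the answer equals the max flow.
Path In→Eg (+1); total 1.
Path In→B→Eg (+1); total 2.
Path In→D→Eg (+1); total 3.
Path In→R2→Eg (+1); total 4.
Path In→Core→Eg (+1); total 5.
Path In→R1→E→Eg (+1); total 6.
No residual In→Eg path; max flow = 6.
Certifying cut of size 6: {B→Eg, Core→Eg, In→D, In→Eg, In→R1, R2→Eg}.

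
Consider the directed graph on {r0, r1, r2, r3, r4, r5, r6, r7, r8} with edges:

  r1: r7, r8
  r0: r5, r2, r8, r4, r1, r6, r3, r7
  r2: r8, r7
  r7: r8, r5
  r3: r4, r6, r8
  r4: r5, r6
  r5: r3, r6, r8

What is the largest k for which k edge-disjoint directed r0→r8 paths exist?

6

Assign every edge capacity 1; by Menger, the answer equals the max flow.
Path r0→r8 (+1); total 1.
Path r0→r1→r8 (+1); total 2.
Path r0→r2→r8 (+1); total 3.
Path r0→r3→r8 (+1); total 4.
Path r0→r5→r8 (+1); total 5.
Path r0→r7→r8 (+1); total 6.
No residual r0→r8 path; max flow = 6.
Certifying cut of size 6: {r0→r1, r0→r2, r0→r7, r0→r8, r3→r8, r5→r8}.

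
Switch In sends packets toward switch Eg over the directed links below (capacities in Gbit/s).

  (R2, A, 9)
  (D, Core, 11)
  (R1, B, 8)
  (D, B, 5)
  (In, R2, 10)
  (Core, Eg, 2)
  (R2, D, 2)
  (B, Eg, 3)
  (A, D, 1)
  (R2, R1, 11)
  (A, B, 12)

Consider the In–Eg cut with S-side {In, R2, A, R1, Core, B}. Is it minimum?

No — its capacity is 8, but the minimum cut has capacity 5.

Given cut capacity: 2 + 1 + 2 + 3 = 8.
Augment In→R2→D→Core→Eg: bottleneck 2, flow now 2.
Augment In→R2→A→B→Eg: bottleneck 3, flow now 5.
No augmenting path remains; maximum flow = 5.
In the residual graph, reachable from In: {In, R2, D, A, R1, Core, B}.
Min-cut edges: Core→Eg (2), B→Eg (3); capacity 2 + 3 = 5.
Cut capacity 8 exceeds the max flow 5, so it is not minimum.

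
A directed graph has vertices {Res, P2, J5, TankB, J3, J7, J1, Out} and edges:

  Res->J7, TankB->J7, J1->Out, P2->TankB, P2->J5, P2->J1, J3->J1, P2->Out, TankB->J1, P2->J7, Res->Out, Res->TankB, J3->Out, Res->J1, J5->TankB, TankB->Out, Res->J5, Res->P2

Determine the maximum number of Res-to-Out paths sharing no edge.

Assign every edge capacity 1; by Menger, the answer equals the max flow.
Path Res→Out (+1); total 1.
Path Res→P2→Out (+1); total 2.
Path Res→TankB→Out (+1); total 3.
Path Res→J1→Out (+1); total 4.
No residual Res→Out path; max flow = 4.
Certifying cut of size 4: {J1→Out, Res→Out, Res→P2, TankB→Out}.

4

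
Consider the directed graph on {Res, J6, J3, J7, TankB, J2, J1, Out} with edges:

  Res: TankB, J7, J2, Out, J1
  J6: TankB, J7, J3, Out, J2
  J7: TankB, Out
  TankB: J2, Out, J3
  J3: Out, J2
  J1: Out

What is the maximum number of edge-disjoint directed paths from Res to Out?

Assign every edge capacity 1; by Menger, the answer equals the max flow.
Path Res→Out (+1); total 1.
Path Res→J7→Out (+1); total 2.
Path Res→TankB→Out (+1); total 3.
Path Res→J1→Out (+1); total 4.
No residual Res→Out path; max flow = 4.
Certifying cut of size 4: {Res→J1, Res→J7, Res→Out, Res→TankB}.

4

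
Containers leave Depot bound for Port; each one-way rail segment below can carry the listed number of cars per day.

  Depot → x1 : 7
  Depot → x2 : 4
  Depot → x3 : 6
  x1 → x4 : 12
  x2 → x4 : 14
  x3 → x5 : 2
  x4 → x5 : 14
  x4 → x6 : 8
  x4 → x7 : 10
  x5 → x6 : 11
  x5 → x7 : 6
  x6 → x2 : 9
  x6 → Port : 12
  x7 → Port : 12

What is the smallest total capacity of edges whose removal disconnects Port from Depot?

13

Augment Depot→x1→x4→x6→Port: bottleneck 7, flow now 7.
Augment Depot→x2→x4→x6→Port: bottleneck 1, flow now 8.
Augment Depot→x2→x4→x7→Port: bottleneck 3, flow now 11.
Augment Depot→x3→x5→x6→Port: bottleneck 2, flow now 13.
No augmenting path remains; maximum flow = 13.
By max-flow min-cut, the minimum cut capacity equals the max flow.
In the residual graph, reachable from Depot: {Depot, x3}.
Min-cut edges: Depot→x1 (7), Depot→x2 (4), x3→x5 (2); capacity 7 + 4 + 2 = 13.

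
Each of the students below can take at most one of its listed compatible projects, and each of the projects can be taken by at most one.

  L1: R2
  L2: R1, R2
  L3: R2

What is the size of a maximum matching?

2

Unit-capacity flow: source→left, listed edges, right→sink; max matching = max flow.
Augmenting path L1→R2 (+1); matched 1.
Augmenting path L2→R1 (+1); matched 2.
No augmenting path remains; maximum matching = 2.
König certificate: {L2, R2} is a vertex cover of size 2 (every listed pair touches it), so no matching can be larger.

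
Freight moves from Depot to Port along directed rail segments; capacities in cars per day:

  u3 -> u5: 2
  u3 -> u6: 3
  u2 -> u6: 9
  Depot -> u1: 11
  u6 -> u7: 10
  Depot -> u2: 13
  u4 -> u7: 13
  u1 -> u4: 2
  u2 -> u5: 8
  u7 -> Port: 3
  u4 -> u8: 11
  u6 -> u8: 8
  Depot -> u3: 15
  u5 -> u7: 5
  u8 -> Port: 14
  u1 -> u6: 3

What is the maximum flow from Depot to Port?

Augment Depot→u1→u4→u7→Port: bottleneck 2, flow now 2.
Augment Depot→u1→u6→u7→Port: bottleneck 1, flow now 3.
Augment Depot→u1→u6→u8→Port: bottleneck 2, flow now 5.
Augment Depot→u2→u6→u8→Port: bottleneck 6, flow now 11.
Augment Depot→u2→u5→u7→u4→u8→Port: bottleneck 2, flow now 13. (uses reverse residual edge)
No augmenting path remains; maximum flow = 13.
In the residual graph, reachable from Depot: {Depot, u1, u2, u3, u5, u6, u7}.
Min-cut edges: u1→u4 (2), u6→u8 (8), u7→Port (3); capacity 2 + 8 + 3 = 13.
This cut is saturated, so no flow can exceed 13.

13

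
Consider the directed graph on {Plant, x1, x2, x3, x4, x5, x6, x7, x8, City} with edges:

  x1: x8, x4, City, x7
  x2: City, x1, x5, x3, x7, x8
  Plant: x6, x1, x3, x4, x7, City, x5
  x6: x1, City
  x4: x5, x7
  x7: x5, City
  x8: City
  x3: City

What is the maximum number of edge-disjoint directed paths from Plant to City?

5

Assign every edge capacity 1; by Menger, the answer equals the max flow.
Path Plant→City (+1); total 1.
Path Plant→x1→City (+1); total 2.
Path Plant→x3→City (+1); total 3.
Path Plant→x6→City (+1); total 4.
Path Plant→x7→City (+1); total 5.
No residual Plant→City path; max flow = 5.
Certifying cut of size 5: {Plant→City, Plant→x1, Plant→x3, Plant→x6, x7→City}.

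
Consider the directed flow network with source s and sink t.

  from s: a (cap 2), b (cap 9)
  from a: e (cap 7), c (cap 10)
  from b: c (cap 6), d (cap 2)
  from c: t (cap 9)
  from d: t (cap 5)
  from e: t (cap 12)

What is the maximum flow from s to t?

10

Augment s→a→c→t: bottleneck 2, flow now 2.
Augment s→b→c→t: bottleneck 6, flow now 8.
Augment s→b→d→t: bottleneck 2, flow now 10.
No augmenting path remains; maximum flow = 10.
In the residual graph, reachable from s: {s, b}.
Min-cut edges: s→a (2), b→c (6), b→d (2); capacity 2 + 6 + 2 = 10.
This cut is saturated, so no flow can exceed 10.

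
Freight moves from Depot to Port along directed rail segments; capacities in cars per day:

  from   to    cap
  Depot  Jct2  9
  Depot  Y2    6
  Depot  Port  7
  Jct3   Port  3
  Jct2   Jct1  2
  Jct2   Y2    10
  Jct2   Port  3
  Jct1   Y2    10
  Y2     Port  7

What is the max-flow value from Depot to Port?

17

Augment Depot→Port: bottleneck 7, flow now 7.
Augment Depot→Jct2→Port: bottleneck 3, flow now 10.
Augment Depot→Y2→Port: bottleneck 6, flow now 16.
Augment Depot→Jct2→Y2→Port: bottleneck 1, flow now 17.
No augmenting path remains; maximum flow = 17.
In the residual graph, reachable from Depot: {Depot, Jct2, Jct1, Y2}.
Min-cut edges: Depot→Port (7), Jct2→Port (3), Y2→Port (7); capacity 7 + 3 + 7 = 17.
This cut is saturated, so no flow can exceed 17.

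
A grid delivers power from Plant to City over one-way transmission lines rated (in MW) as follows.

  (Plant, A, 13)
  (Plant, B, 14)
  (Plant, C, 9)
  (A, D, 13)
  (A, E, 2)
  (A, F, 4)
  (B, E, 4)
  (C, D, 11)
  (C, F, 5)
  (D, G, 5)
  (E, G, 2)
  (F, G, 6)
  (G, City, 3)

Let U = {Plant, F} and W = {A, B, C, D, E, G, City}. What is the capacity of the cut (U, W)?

42

Edges leaving {Plant, F}: Plant→A (13), Plant→B (14), Plant→C (9), F→G (6).
Cut capacity = 13 + 14 + 9 + 6 = 42.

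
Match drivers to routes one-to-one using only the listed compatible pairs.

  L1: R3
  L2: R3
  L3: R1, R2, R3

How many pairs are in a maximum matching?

2

Unit-capacity flow: source→left, listed edges, right→sink; max matching = max flow.
Augmenting path L1→R3 (+1); matched 1.
Augmenting path L3→R1 (+1); matched 2.
No augmenting path remains; maximum matching = 2.
König certificate: {L3, R3} is a vertex cover of size 2 (every listed pair touches it), so no matching can be larger.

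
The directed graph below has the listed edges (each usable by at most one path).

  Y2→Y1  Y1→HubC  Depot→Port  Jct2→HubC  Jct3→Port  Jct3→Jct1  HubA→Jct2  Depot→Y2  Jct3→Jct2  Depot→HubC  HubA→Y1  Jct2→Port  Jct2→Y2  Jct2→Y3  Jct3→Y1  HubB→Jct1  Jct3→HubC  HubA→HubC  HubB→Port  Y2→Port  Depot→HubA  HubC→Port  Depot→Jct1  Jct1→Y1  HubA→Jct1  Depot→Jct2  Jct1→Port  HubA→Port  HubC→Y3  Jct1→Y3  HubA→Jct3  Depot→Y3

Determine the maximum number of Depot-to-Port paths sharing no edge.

6

Assign every edge capacity 1; by Menger, the answer equals the max flow.
Path Depot→Port (+1); total 1.
Path Depot→HubA→Port (+1); total 2.
Path Depot→Jct2→Port (+1); total 3.
Path Depot→Jct1→Port (+1); total 4.
Path Depot→Y2→Port (+1); total 5.
Path Depot→HubC→Port (+1); total 6.
No residual Depot→Port path; max flow = 6.
Certifying cut of size 6: {Depot→HubA, Depot→HubC, Depot→Jct1, Depot→Jct2, Depot→Port, Depot→Y2}.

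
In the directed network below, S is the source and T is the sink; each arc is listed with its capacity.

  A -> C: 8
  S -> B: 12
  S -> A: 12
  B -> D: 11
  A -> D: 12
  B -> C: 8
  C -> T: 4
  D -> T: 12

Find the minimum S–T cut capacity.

Augment S→A→C→T: bottleneck 4, flow now 4.
Augment S→A→D→T: bottleneck 8, flow now 12.
Augment S→B→D→T: bottleneck 4, flow now 16.
No augmenting path remains; maximum flow = 16.
By max-flow min-cut, the minimum cut capacity equals the max flow.
In the residual graph, reachable from S: {S, A, B, C, D}.
Min-cut edges: C→T (4), D→T (12); capacity 4 + 12 = 16.

16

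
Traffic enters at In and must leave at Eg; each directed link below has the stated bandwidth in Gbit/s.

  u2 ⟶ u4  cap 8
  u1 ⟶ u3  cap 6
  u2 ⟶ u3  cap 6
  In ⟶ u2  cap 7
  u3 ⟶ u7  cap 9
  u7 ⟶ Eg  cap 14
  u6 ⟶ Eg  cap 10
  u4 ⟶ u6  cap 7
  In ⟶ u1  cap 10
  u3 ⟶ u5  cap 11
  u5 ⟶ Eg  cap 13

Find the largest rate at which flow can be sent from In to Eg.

Augment In→u1→u3→u5→Eg: bottleneck 6, flow now 6.
Augment In→u2→u3→u5→Eg: bottleneck 5, flow now 11.
Augment In→u2→u3→u7→Eg: bottleneck 1, flow now 12.
Augment In→u2→u4→u6→Eg: bottleneck 1, flow now 13.
No augmenting path remains; maximum flow = 13.
In the residual graph, reachable from In: {In, u1}.
Min-cut edges: In→u2 (7), u1→u3 (6); capacity 7 + 6 = 13.
This cut is saturated, so no flow can exceed 13.

13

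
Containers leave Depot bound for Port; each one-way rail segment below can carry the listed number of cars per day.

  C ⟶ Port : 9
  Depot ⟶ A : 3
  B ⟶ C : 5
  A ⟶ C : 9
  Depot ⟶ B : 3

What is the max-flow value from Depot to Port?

Augment Depot→A→C→Port: bottleneck 3, flow now 3.
Augment Depot→B→C→Port: bottleneck 3, flow now 6.
No augmenting path remains; maximum flow = 6.
In the residual graph, reachable from Depot: {Depot}.
Min-cut edges: Depot→A (3), Depot→B (3); capacity 3 + 3 = 6.
This cut is saturated, so no flow can exceed 6.

6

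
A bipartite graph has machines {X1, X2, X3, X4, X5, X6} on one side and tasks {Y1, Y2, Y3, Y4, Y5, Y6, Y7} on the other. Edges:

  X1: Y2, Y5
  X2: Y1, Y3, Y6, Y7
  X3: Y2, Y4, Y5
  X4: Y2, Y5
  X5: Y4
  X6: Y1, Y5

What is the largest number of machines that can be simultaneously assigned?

Unit-capacity flow: source→left, listed edges, right→sink; max matching = max flow.
Augmenting path X1→Y2 (+1); matched 1.
Augmenting path X2→Y1 (+1); matched 2.
Augmenting path X3→Y4 (+1); matched 3.
Augmenting path X4→Y5 (+1); matched 4.
Augmenting path X6→Y1→X2→Y3 (+1); matched 5.
No augmenting path remains; maximum matching = 5.
König certificate: {X2, X6, Y2, Y4, Y5} is a vertex cover of size 5 (every listed pair touches it), so no matching can be larger.

5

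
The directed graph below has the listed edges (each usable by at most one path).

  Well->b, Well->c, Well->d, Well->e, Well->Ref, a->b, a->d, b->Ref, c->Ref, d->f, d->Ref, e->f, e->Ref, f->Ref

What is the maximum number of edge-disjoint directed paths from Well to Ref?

5

Assign every edge capacity 1; by Menger, the answer equals the max flow.
Path Well→Ref (+1); total 1.
Path Well→b→Ref (+1); total 2.
Path Well→c→Ref (+1); total 3.
Path Well→d→Ref (+1); total 4.
Path Well→e→Ref (+1); total 5.
No residual Well→Ref path; max flow = 5.
Certifying cut of size 5: {Well→Ref, Well→b, Well→c, Well→d, Well→e}.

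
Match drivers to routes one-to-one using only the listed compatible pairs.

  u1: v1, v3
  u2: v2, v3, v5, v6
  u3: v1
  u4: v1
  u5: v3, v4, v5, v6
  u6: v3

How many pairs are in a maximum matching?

4

Unit-capacity flow: source→left, listed edges, right→sink; max matching = max flow.
Augmenting path u1→v1 (+1); matched 1.
Augmenting path u2→v2 (+1); matched 2.
Augmenting path u5→v3 (+1); matched 3.
Augmenting path u6→v3→u5→v4 (+1); matched 4.
No augmenting path remains; maximum matching = 4.
König certificate: {u2, u5, v1, v3} is a vertex cover of size 4 (every listed pair touches it), so no matching can be larger.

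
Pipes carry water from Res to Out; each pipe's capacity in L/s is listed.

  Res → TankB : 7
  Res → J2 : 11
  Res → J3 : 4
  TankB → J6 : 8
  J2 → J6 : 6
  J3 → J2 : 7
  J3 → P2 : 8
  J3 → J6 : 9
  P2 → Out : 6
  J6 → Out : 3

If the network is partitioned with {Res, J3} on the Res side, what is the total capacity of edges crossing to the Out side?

42

Edges leaving {Res, J3}: Res→TankB (7), Res→J2 (11), J3→J2 (7), J3→P2 (8), J3→J6 (9).
Cut capacity = 7 + 11 + 7 + 8 + 9 = 42.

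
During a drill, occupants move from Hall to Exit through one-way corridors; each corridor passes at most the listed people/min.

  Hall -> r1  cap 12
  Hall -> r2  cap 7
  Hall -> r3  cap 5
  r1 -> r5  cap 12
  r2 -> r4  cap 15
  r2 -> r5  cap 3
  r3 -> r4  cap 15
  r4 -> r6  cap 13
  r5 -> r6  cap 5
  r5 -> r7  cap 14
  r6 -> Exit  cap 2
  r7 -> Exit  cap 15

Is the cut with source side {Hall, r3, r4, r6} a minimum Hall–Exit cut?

Given cut capacity: 12 + 7 + 2 = 21.
Augment Hall→r1→r5→r6→Exit: bottleneck 2, flow now 2.
Augment Hall→r1→r5→r7→Exit: bottleneck 10, flow now 12.
Augment Hall→r2→r5→r7→Exit: bottleneck 3, flow now 15.
Augment Hall→r2→r4→r6→r5→r7→Exit: bottleneck 1, flow now 16. (uses reverse residual edge)
No augmenting path remains; maximum flow = 16.
In the residual graph, reachable from Hall: {Hall, r1, r2, r3, r4, r5, r6}.
Min-cut edges: r5→r7 (14), r6→Exit (2); capacity 14 + 2 = 16.
Cut capacity 21 exceeds the max flow 16, so it is not minimum.

No — its capacity is 21, but the minimum cut has capacity 16.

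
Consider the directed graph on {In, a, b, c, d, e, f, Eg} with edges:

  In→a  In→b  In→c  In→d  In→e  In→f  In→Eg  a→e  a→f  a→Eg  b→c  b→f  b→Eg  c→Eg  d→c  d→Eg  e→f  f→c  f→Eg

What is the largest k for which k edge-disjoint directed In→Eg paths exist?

Assign every edge capacity 1; by Menger, the answer equals the max flow.
Path In→Eg (+1); total 1.
Path In→a→Eg (+1); total 2.
Path In→b→Eg (+1); total 3.
Path In→c→Eg (+1); total 4.
Path In→d→Eg (+1); total 5.
Path In→f→Eg (+1); total 6.
No residual In→Eg path; max flow = 6.
Certifying cut of size 6: {In→Eg, In→a, In→b, In→d, c→Eg, f→Eg}.

6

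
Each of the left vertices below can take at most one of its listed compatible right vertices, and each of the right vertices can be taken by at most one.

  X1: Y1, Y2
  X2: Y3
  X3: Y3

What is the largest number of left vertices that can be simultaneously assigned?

2

Unit-capacity flow: source→left, listed edges, right→sink; max matching = max flow.
Augmenting path X1→Y1 (+1); matched 1.
Augmenting path X2→Y3 (+1); matched 2.
No augmenting path remains; maximum matching = 2.
König certificate: {X1, Y3} is a vertex cover of size 2 (every listed pair touches it), so no matching can be larger.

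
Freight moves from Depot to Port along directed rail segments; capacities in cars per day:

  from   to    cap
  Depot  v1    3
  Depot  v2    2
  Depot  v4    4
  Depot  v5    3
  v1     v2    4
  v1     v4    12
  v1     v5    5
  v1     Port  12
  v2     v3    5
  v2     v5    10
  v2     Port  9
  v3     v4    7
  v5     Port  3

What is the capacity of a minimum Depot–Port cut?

Augment Depot→v1→Port: bottleneck 3, flow now 3.
Augment Depot→v2→Port: bottleneck 2, flow now 5.
Augment Depot→v5→Port: bottleneck 3, flow now 8.
No augmenting path remains; maximum flow = 8.
By max-flow min-cut, the minimum cut capacity equals the max flow.
In the residual graph, reachable from Depot: {Depot, v4}.
Min-cut edges: Depot→v1 (3), Depot→v2 (2), Depot→v5 (3); capacity 3 + 2 + 3 = 8.

8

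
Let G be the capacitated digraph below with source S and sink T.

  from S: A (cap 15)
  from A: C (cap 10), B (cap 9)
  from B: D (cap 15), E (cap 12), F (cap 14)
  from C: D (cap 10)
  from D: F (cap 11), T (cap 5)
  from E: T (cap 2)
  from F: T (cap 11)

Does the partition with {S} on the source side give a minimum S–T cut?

Given cut capacity: 15 = 15.
Augment S→A→B→D→T: bottleneck 5, flow now 5.
Augment S→A→B→E→T: bottleneck 2, flow now 7.
Augment S→A→B→F→T: bottleneck 2, flow now 9.
Augment S→A→C→D→F→T: bottleneck 6, flow now 15.
No augmenting path remains; maximum flow = 15.
Cut capacity 15 equals the max flow, so it is a minimum cut.

Yes — it is a minimum cut (capacity 15).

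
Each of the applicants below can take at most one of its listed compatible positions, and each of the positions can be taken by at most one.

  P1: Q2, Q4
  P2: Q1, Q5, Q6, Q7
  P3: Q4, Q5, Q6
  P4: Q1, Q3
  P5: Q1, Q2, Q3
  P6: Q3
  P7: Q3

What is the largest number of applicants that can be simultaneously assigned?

6

Unit-capacity flow: source→left, listed edges, right→sink; max matching = max flow.
Augmenting path P1→Q2 (+1); matched 1.
Augmenting path P2→Q1 (+1); matched 2.
Augmenting path P3→Q4 (+1); matched 3.
Augmenting path P4→Q3 (+1); matched 4.
Augmenting path P5→Q1→P2→Q5 (+1); matched 5.
Augmenting path P6→Q3→P4→Q1→P5→Q2→P1→Q4→P3→Q6 (+1); matched 6.
No augmenting path remains; maximum matching = 6.
König certificate: {P1, P2, P3, P4, P5, Q3} is a vertex cover of size 6 (every listed pair touches it), so no matching can be larger.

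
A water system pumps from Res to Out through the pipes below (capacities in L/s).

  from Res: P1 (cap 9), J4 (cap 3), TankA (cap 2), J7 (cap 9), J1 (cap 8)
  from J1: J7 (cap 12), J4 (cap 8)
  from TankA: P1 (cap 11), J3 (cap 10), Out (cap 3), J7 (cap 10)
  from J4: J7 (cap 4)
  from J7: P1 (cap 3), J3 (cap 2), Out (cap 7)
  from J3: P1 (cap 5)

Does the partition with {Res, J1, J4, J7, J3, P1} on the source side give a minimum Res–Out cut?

Given cut capacity: 2 + 7 = 9.
Augment Res→TankA→Out: bottleneck 2, flow now 2.
Augment Res→J7→Out: bottleneck 7, flow now 9.
No augmenting path remains; maximum flow = 9.
Cut capacity 9 equals the max flow, so it is a minimum cut.

Yes — it is a minimum cut (capacity 9).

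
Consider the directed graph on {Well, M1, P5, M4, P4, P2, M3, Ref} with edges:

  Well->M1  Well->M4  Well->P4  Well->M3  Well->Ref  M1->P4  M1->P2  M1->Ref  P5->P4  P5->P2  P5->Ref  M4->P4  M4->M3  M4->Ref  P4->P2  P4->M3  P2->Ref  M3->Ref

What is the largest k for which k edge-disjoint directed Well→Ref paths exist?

5

Assign every edge capacity 1; by Menger, the answer equals the max flow.
Path Well→Ref (+1); total 1.
Path Well→M1→Ref (+1); total 2.
Path Well→M4→Ref (+1); total 3.
Path Well→M3→Ref (+1); total 4.
Path Well→P4→P2→Ref (+1); total 5.
No residual Well→Ref path; max flow = 5.
Certifying cut of size 5: {Well→M1, Well→M3, Well→M4, Well→P4, Well→Ref}.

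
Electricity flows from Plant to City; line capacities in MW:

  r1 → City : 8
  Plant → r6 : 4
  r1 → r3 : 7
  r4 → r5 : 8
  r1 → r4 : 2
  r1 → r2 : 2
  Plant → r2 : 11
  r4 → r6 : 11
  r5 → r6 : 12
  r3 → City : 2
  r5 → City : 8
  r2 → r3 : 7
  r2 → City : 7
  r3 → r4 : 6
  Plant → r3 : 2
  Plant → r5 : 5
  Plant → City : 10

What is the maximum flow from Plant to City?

Augment Plant→City: bottleneck 10, flow now 10.
Augment Plant→r2→City: bottleneck 7, flow now 17.
Augment Plant→r3→City: bottleneck 2, flow now 19.
Augment Plant→r5→City: bottleneck 5, flow now 24.
Augment Plant→r2→r3→r4→r5→City: bottleneck 3, flow now 27.
No augmenting path remains; maximum flow = 27.
In the residual graph, reachable from Plant: {Plant, r2, r3, r4, r5, r6}.
Min-cut edges: Plant→City (10), r2→City (7), r3→City (2), r5→City (8); capacity 10 + 7 + 2 + 8 = 27.
This cut is saturated, so no flow can exceed 27.

27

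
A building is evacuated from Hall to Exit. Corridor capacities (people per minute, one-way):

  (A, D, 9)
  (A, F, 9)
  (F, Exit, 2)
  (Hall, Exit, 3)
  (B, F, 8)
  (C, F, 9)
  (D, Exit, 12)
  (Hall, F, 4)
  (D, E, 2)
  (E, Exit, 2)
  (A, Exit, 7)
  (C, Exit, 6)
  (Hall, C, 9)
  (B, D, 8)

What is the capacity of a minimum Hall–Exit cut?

Augment Hall→Exit: bottleneck 3, flow now 3.
Augment Hall→C→Exit: bottleneck 6, flow now 9.
Augment Hall→F→Exit: bottleneck 2, flow now 11.
No augmenting path remains; maximum flow = 11.
By max-flow min-cut, the minimum cut capacity equals the max flow.
In the residual graph, reachable from Hall: {Hall, C, F}.
Min-cut edges: Hall→Exit (3), C→Exit (6), F→Exit (2); capacity 3 + 6 + 2 = 11.

11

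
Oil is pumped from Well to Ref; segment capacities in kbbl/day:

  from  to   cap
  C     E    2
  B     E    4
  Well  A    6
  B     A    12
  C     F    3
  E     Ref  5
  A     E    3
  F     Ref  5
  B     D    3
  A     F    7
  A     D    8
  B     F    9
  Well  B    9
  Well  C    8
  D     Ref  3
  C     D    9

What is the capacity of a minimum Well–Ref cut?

Augment Well→A→D→Ref: bottleneck 3, flow now 3.
Augment Well→A→E→Ref: bottleneck 3, flow now 6.
Augment Well→B→E→Ref: bottleneck 2, flow now 8.
Augment Well→B→F→Ref: bottleneck 5, flow now 13.
No augmenting path remains; maximum flow = 13.
By max-flow min-cut, the minimum cut capacity equals the max flow.
In the residual graph, reachable from Well: {Well, A, B, C, D, E, F}.
Min-cut edges: D→Ref (3), E→Ref (5), F→Ref (5); capacity 3 + 5 + 5 = 13.

13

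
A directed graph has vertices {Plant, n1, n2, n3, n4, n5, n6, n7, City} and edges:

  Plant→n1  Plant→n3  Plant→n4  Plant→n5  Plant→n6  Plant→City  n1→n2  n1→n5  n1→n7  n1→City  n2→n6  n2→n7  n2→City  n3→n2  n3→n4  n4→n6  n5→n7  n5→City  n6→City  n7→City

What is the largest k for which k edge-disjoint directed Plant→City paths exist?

Assign every edge capacity 1; by Menger, the answer equals the max flow.
Path Plant→City (+1); total 1.
Path Plant→n1→City (+1); total 2.
Path Plant→n5→City (+1); total 3.
Path Plant→n6→City (+1); total 4.
Path Plant→n3→n2→City (+1); total 5.
No residual Plant→City path; max flow = 5.
Certifying cut of size 5: {Plant→City, Plant→n1, Plant→n3, Plant→n5, n6→City}.

5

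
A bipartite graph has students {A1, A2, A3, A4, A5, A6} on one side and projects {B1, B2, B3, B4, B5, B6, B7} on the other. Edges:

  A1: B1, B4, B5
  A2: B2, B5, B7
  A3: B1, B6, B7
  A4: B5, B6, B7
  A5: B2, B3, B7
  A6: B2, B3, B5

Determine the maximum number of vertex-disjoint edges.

Unit-capacity flow: source→left, listed edges, right→sink; max matching = max flow.
Augmenting path A1→B1 (+1); matched 1.
Augmenting path A2→B2 (+1); matched 2.
Augmenting path A3→B6 (+1); matched 3.
Augmenting path A4→B5 (+1); matched 4.
Augmenting path A5→B3 (+1); matched 5.
Augmenting path A6→B2→A2→B7 (+1); matched 6.
No augmenting path remains; maximum matching = 6.
König certificate: {A1, A2, A3, A4, A5, A6} is a vertex cover of size 6 (every listed pair touches it), so no matching can be larger.

6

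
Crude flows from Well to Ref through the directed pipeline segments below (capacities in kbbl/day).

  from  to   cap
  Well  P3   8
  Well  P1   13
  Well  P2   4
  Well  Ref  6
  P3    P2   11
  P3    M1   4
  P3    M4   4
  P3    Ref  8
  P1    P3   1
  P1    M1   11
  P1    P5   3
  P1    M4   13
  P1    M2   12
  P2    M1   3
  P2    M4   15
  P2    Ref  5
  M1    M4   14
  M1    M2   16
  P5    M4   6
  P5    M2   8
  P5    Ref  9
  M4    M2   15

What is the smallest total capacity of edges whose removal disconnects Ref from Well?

22

Augment Well→Ref: bottleneck 6, flow now 6.
Augment Well→P3→Ref: bottleneck 8, flow now 14.
Augment Well→P2→Ref: bottleneck 4, flow now 18.
Augment Well→P1→P5→Ref: bottleneck 3, flow now 21.
Augment Well→P1→P3→P2→Ref: bottleneck 1, flow now 22.
No augmenting path remains; maximum flow = 22.
By max-flow min-cut, the minimum cut capacity equals the max flow.
In the residual graph, reachable from Well: {Well, P1, M1, M4, M2}.
Min-cut edges: Well→P3 (8), Well→P2 (4), Well→Ref (6), P1→P3 (1), P1→P5 (3); capacity 8 + 4 + 6 + 1 + 3 = 22.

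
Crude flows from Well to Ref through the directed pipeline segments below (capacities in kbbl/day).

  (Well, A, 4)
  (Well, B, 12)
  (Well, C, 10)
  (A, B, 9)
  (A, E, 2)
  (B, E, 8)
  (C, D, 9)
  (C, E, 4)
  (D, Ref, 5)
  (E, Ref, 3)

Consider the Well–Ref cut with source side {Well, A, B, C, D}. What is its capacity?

Edges leaving {Well, A, B, C, D}: A→E (2), B→E (8), C→E (4), D→Ref (5).
Cut capacity = 2 + 8 + 4 + 5 = 19.

19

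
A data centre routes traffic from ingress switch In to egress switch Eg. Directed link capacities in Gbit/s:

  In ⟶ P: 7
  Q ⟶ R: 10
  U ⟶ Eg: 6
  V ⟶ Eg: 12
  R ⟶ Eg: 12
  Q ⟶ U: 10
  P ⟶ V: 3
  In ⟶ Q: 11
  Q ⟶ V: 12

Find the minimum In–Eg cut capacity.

14

Augment In→P→V→Eg: bottleneck 3, flow now 3.
Augment In→Q→R→Eg: bottleneck 10, flow now 13.
Augment In→Q→U→Eg: bottleneck 1, flow now 14.
No augmenting path remains; maximum flow = 14.
By max-flow min-cut, the minimum cut capacity equals the max flow.
In the residual graph, reachable from In: {In, P}.
Min-cut edges: In→Q (11), P→V (3); capacity 11 + 3 = 14.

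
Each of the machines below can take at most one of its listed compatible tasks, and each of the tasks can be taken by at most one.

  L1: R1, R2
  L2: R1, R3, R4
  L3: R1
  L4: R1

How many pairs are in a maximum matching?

Unit-capacity flow: source→left, listed edges, right→sink; max matching = max flow.
Augmenting path L1→R1 (+1); matched 1.
Augmenting path L2→R3 (+1); matched 2.
Augmenting path L3→R1→L1→R2 (+1); matched 3.
No augmenting path remains; maximum matching = 3.
König certificate: {L1, L2, R1} is a vertex cover of size 3 (every listed pair touches it), so no matching can be larger.

3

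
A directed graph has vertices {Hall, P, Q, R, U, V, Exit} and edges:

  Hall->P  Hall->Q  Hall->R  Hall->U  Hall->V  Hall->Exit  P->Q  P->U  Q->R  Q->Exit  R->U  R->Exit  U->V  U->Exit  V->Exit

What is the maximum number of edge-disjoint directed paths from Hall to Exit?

Assign every edge capacity 1; by Menger, the answer equals the max flow.
Path Hall→Exit (+1); total 1.
Path Hall→Q→Exit (+1); total 2.
Path Hall→R→Exit (+1); total 3.
Path Hall→U→Exit (+1); total 4.
Path Hall→V→Exit (+1); total 5.
No residual Hall→Exit path; max flow = 5.
Certifying cut of size 5: {Hall→Exit, Q→Exit, R→Exit, U→Exit, V→Exit}.

5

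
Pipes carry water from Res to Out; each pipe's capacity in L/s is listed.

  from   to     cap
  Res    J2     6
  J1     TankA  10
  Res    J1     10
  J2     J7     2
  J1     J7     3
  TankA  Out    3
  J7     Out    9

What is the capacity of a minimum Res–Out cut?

Augment Res→J2→J7→Out: bottleneck 2, flow now 2.
Augment Res→J1→J7→Out: bottleneck 3, flow now 5.
Augment Res→J1→TankA→Out: bottleneck 3, flow now 8.
No augmenting path remains; maximum flow = 8.
By max-flow min-cut, the minimum cut capacity equals the max flow.
In the residual graph, reachable from Res: {Res, J2, J1, TankA}.
Min-cut edges: J2→J7 (2), J1→J7 (3), TankA→Out (3); capacity 2 + 3 + 3 = 8.

8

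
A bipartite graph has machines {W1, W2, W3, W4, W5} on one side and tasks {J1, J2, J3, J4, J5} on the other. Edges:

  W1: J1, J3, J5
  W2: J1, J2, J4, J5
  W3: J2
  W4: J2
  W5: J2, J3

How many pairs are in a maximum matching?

Unit-capacity flow: source→left, listed edges, right→sink; max matching = max flow.
Augmenting path W1→J1 (+1); matched 1.
Augmenting path W2→J2 (+1); matched 2.
Augmenting path W5→J3 (+1); matched 3.
Augmenting path W3→J2→W2→J4 (+1); matched 4.
No augmenting path remains; maximum matching = 4.
König certificate: {W1, W2, W5, J2} is a vertex cover of size 4 (every listed pair touches it), so no matching can be larger.

4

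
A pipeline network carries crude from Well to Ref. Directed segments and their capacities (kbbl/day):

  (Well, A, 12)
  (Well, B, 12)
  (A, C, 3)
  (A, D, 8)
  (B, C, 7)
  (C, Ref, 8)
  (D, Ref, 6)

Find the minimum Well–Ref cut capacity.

14

Augment Well→A→C→Ref: bottleneck 3, flow now 3.
Augment Well→A→D→Ref: bottleneck 6, flow now 9.
Augment Well→B→C→Ref: bottleneck 5, flow now 14.
No augmenting path remains; maximum flow = 14.
By max-flow min-cut, the minimum cut capacity equals the max flow.
In the residual graph, reachable from Well: {Well, A, B, C, D}.
Min-cut edges: C→Ref (8), D→Ref (6); capacity 8 + 6 = 14.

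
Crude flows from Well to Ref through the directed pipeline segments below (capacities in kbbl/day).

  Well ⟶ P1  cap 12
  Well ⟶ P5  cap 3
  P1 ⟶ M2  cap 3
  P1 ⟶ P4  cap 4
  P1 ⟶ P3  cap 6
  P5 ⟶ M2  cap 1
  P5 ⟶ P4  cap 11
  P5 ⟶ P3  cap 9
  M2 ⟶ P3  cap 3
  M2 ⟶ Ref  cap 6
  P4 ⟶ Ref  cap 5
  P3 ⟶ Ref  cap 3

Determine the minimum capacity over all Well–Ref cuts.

Augment Well→P1→M2→Ref: bottleneck 3, flow now 3.
Augment Well→P1→P4→Ref: bottleneck 4, flow now 7.
Augment Well→P1→P3→Ref: bottleneck 3, flow now 10.
Augment Well→P5→M2→Ref: bottleneck 1, flow now 11.
Augment Well→P5→P4→Ref: bottleneck 1, flow now 12.
No augmenting path remains; maximum flow = 12.
By max-flow min-cut, the minimum cut capacity equals the max flow.
In the residual graph, reachable from Well: {Well, P1, P5, P4, P3}.
Min-cut edges: P1→M2 (3), P5→M2 (1), P4→Ref (5), P3→Ref (3); capacity 3 + 1 + 5 + 3 = 12.

12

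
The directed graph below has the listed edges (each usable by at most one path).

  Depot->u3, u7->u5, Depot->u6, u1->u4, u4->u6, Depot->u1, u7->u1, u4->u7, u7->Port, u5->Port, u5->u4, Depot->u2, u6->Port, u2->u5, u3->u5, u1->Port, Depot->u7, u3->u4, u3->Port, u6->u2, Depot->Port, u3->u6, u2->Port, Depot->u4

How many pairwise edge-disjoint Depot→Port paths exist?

7

Assign every edge capacity 1; by Menger, the answer equals the max flow.
Path Depot→Port (+1); total 1.
Path Depot→u1→Port (+1); total 2.
Path Depot→u2→Port (+1); total 3.
Path Depot→u3→Port (+1); total 4.
Path Depot→u6→Port (+1); total 5.
Path Depot→u7→Port (+1); total 6.
Path Depot→u4→u7→u5→Port (+1); total 7.
No residual Depot→Port path; max flow = 7.
Certifying cut of size 7: {Depot→Port, Depot→u1, Depot→u2, Depot→u3, Depot→u4, Depot→u6, Depot→u7}.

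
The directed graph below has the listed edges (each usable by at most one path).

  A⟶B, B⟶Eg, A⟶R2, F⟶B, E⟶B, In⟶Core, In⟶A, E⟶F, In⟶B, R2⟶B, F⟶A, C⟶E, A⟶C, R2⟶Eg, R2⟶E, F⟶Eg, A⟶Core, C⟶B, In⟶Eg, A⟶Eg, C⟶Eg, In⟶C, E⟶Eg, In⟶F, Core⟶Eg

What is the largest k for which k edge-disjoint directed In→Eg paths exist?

6

Assign every edge capacity 1; by Menger, the answer equals the max flow.
Path In→Eg (+1); total 1.
Path In→F→Eg (+1); total 2.
Path In→A→Eg (+1); total 3.
Path In→C→Eg (+1); total 4.
Path In→B→Eg (+1); total 5.
Path In→Core→Eg (+1); total 6.
No residual In→Eg path; max flow = 6.
Certifying cut of size 6: {In→A, In→B, In→C, In→Core, In→Eg, In→F}.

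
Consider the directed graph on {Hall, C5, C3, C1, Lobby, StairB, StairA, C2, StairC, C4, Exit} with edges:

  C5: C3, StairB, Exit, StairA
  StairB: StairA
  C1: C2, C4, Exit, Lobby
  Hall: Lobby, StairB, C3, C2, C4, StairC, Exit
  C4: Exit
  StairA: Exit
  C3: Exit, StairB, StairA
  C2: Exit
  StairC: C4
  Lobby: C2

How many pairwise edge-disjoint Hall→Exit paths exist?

5

Assign every edge capacity 1; by Menger, the answer equals the max flow.
Path Hall→Exit (+1); total 1.
Path Hall→C3→Exit (+1); total 2.
Path Hall→C2→Exit (+1); total 3.
Path Hall→C4→Exit (+1); total 4.
Path Hall→StairB→StairA→Exit (+1); total 5.
No residual Hall→Exit path; max flow = 5.
Certifying cut of size 5: {C2→Exit, C4→Exit, Hall→C3, Hall→Exit, Hall→StairB}.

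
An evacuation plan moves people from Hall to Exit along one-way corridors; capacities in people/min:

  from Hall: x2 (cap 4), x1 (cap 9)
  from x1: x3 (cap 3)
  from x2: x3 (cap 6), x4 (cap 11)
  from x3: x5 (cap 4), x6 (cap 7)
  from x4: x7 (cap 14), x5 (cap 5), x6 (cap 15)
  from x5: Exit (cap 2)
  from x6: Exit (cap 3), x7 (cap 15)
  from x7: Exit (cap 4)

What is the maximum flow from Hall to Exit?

Augment Hall→x1→x3→x5→Exit: bottleneck 2, flow now 2.
Augment Hall→x1→x3→x6→Exit: bottleneck 1, flow now 3.
Augment Hall→x2→x3→x6→Exit: bottleneck 2, flow now 5.
Augment Hall→x2→x4→x7→Exit: bottleneck 2, flow now 7.
No augmenting path remains; maximum flow = 7.
In the residual graph, reachable from Hall: {Hall, x1}.
Min-cut edges: Hall→x2 (4), x1→x3 (3); capacity 4 + 3 = 7.
This cut is saturated, so no flow can exceed 7.

7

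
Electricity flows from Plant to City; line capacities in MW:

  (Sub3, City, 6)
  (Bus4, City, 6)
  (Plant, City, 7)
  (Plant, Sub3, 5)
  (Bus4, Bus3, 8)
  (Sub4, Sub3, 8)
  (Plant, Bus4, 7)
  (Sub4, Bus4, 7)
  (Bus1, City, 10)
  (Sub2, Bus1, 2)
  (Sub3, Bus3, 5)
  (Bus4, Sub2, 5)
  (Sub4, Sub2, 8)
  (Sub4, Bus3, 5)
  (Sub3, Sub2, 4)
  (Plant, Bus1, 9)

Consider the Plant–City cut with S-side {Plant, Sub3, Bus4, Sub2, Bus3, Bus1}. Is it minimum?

No — its capacity is 29, but the minimum cut has capacity 28.

Given cut capacity: 7 + 6 + 6 + 10 = 29.
Augment Plant→City: bottleneck 7, flow now 7.
Augment Plant→Sub3→City: bottleneck 5, flow now 12.
Augment Plant→Bus4→City: bottleneck 6, flow now 18.
Augment Plant→Bus1→City: bottleneck 9, flow now 27.
Augment Plant→Bus4→Sub2→Bus1→City: bottleneck 1, flow now 28.
No augmenting path remains; maximum flow = 28.
In the residual graph, reachable from Plant: {Plant}.
Min-cut edges: Plant→Sub3 (5), Plant→Bus4 (7), Plant→Bus1 (9), Plant→City (7); capacity 5 + 7 + 9 + 7 = 28.
Cut capacity 29 exceeds the max flow 28, so it is not minimum.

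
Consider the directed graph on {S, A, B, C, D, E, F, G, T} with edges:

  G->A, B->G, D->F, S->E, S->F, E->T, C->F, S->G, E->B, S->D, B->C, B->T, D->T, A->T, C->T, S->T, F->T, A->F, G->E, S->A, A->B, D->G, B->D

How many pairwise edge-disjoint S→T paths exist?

Assign every edge capacity 1; by Menger, the answer equals the max flow.
Path S→T (+1); total 1.
Path S→A→T (+1); total 2.
Path S→D→T (+1); total 3.
Path S→E→T (+1); total 4.
Path S→F→T (+1); total 5.
Path S→G→A→B→T (+1); total 6.
No residual S→T path; max flow = 6.
Certifying cut of size 6: {S→A, S→D, S→E, S→F, S→G, S→T}.

6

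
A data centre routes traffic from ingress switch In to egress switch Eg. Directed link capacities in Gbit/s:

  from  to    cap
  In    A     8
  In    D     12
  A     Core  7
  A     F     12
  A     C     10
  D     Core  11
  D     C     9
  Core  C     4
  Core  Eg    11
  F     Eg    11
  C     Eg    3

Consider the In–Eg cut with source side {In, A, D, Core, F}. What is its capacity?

45

Edges leaving {In, A, D, Core, F}: A→C (10), D→C (9), Core→C (4), Core→Eg (11), F→Eg (11).
Cut capacity = 10 + 9 + 4 + 11 + 11 = 45.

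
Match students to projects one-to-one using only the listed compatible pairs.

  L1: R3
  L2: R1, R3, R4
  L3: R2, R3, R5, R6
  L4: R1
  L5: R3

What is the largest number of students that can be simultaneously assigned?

Unit-capacity flow: source→left, listed edges, right→sink; max matching = max flow.
Augmenting path L1→R3 (+1); matched 1.
Augmenting path L2→R1 (+1); matched 2.
Augmenting path L3→R2 (+1); matched 3.
Augmenting path L4→R1→L2→R4 (+1); matched 4.
No augmenting path remains; maximum matching = 4.
König certificate: {L2, L3, L4, R3} is a vertex cover of size 4 (every listed pair touches it), so no matching can be larger.

4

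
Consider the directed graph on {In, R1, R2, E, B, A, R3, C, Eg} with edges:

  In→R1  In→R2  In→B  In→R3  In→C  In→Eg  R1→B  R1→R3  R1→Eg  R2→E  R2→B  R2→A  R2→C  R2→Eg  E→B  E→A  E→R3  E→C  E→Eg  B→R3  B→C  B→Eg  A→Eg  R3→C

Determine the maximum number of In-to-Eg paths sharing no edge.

4

Assign every edge capacity 1; by Menger, the answer equals the max flow.
Path In→Eg (+1); total 1.
Path In→R1→Eg (+1); total 2.
Path In→R2→Eg (+1); total 3.
Path In→B→Eg (+1); total 4.
No residual In→Eg path; max flow = 4.
Certifying cut of size 4: {In→B, In→Eg, In→R1, In→R2}.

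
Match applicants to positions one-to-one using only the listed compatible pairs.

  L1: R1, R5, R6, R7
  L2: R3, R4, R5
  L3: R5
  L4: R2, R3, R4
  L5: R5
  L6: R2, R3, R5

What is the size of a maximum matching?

Unit-capacity flow: source→left, listed edges, right→sink; max matching = max flow.
Augmenting path L1→R1 (+1); matched 1.
Augmenting path L2→R3 (+1); matched 2.
Augmenting path L3→R5 (+1); matched 3.
Augmenting path L4→R2 (+1); matched 4.
Augmenting path L6→R2→L4→R4 (+1); matched 5.
No augmenting path remains; maximum matching = 5.
König certificate: {L1, L2, L4, L6, R5} is a vertex cover of size 5 (every listed pair touches it), so no matching can be larger.

5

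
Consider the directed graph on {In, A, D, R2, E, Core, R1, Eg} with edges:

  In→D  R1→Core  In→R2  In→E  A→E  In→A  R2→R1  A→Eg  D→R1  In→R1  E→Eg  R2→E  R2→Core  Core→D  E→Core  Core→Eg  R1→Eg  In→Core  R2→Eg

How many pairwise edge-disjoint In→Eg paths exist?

5

Assign every edge capacity 1; by Menger, the answer equals the max flow.
Path In→A→Eg (+1); total 1.
Path In→R2→Eg (+1); total 2.
Path In→E→Eg (+1); total 3.
Path In→Core→Eg (+1); total 4.
Path In→R1→Eg (+1); total 5.
No residual In→Eg path; max flow = 5.
Certifying cut of size 5: {Core→Eg, In→A, In→E, In→R2, R1→Eg}.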